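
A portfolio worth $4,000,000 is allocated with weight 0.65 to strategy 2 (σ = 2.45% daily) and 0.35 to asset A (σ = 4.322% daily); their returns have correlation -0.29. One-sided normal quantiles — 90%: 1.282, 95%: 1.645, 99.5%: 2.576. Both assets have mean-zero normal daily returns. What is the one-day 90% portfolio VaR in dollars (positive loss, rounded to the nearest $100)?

$94,900

σ_p² = 0.65²·2.45² + 0.35²·4.322² + 2·-0.29·0.65·0.35·2.45·4.322 = 3.4271 (%²).
σ_p = √3.4271 = 1.851%.
VaR = 1.282 × 1.851% = 2.373%; on $4,000,000 that is $94,920.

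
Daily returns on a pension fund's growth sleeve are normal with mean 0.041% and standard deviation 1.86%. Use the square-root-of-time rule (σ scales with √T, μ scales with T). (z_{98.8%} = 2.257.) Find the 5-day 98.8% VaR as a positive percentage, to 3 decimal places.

9.182%

σ_{5d} = 1.86% × √5 = 4.159%; μ_{5d} = 5 × 0.041% = 0.205%.
VaR = −(0.205%) + 2.257 × 4.159% = 9.182%.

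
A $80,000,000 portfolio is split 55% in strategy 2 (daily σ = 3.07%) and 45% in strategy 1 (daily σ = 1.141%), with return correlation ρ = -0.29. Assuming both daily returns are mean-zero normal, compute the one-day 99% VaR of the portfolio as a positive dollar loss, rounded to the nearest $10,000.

$3,010,000

σ_p² = 0.55²·3.07² + 0.45²·1.141² + 2·-0.29·0.55·0.45·3.07·1.141 = 2.6118 (%²).
σ_p = √2.6118 = 1.616%.
At 99%, z = 2.326.
VaR = 2.326 × 1.616% = 3.759%; on $80,000,000 that is $3,007,200.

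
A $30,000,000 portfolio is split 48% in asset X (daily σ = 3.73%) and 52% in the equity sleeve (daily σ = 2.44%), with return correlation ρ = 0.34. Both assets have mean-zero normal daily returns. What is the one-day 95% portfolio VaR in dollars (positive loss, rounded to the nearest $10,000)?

σ_p² = 0.48²·3.73² + 0.52²·2.44² + 2·0.34·0.48·0.52·3.73·2.44 = 6.3601 (%²).
σ_p = √6.3601 = 2.522%.
At 95%, z = 1.645.
VaR = 1.645 × 2.522% = 4.149%; on $30,000,000 that is $1,244,700.

$1,240,000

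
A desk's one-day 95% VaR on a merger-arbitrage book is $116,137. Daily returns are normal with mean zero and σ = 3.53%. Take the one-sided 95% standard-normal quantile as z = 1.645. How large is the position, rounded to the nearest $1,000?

$2,000,000

VaR as a fraction of value: z·σ = 1.645 × 3.53% = 5.80685%.
Position = $116,137 / 0.0580685 = $2,000,000.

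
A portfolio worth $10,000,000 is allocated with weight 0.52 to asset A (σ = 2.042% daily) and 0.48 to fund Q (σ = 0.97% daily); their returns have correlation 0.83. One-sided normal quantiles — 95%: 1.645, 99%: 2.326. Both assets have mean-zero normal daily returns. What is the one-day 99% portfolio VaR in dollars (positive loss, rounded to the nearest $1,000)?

$342,000

σ_p² = 0.52²·2.042² + 0.48²·0.97² + 2·0.83·0.52·0.48·2.042·0.97 = 2.1650 (%²).
σ_p = √2.1650 = 1.471%.
VaR = 2.326 × 1.471% = 3.422%; on $10,000,000 that is $342,200.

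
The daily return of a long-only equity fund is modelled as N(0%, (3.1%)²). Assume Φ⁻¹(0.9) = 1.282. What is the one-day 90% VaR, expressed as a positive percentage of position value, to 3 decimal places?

VaR = z·σ = 1.282 × 3.1% = 3.974%.

3.974%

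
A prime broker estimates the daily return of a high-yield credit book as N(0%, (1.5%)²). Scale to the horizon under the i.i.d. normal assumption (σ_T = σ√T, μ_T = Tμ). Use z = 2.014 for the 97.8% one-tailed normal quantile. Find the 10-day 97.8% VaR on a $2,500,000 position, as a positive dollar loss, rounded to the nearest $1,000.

$239,000

σ_{10d} = 1.5% × √10 = 4.743%.
VaR = 2.014 × 4.743% = 9.552%.
On $2,500,000: 0.09552 × $2,500,000 = $238,800.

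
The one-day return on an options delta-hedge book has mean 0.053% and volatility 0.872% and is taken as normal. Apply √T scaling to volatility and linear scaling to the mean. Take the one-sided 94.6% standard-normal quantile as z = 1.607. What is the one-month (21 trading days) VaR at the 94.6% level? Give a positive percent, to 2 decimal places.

σ_{21d} = 0.872% × √21 = 3.996%; μ_{21d} = 21 × 0.053% = 1.113%.
VaR = −(1.113%) + 1.607 × 3.996% = 5.309%.

5.31%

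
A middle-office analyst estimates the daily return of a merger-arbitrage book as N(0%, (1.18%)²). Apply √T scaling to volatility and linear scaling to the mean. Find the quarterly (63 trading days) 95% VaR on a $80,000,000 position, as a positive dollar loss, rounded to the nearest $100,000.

$12,300,000

At 95%, z = 1.645.
σ_{63d} = 1.18% × √63 = 9.366%.
VaR = 1.645 × 9.366% = 15.407%.
On $80,000,000: 0.15407 × $80,000,000 = $12,325,600.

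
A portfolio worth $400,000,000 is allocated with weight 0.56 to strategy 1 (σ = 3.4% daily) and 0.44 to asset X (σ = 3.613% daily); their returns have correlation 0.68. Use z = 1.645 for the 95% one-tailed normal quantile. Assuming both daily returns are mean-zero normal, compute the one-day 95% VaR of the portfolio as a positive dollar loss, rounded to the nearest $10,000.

$21,090,000

σ_p² = 0.56²·3.4² + 0.44²·3.613² + 2·0.68·0.56·0.44·3.4·3.613 = 10.2689 (%²).
σ_p = √10.2689 = 3.205%.
VaR = 1.645 × 3.205% = 5.272%; on $400,000,000 that is $21,088,000.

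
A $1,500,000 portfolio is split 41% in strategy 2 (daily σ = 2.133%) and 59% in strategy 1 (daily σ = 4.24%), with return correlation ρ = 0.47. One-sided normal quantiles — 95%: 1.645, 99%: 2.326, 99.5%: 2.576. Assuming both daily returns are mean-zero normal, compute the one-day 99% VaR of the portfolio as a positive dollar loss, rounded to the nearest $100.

$105,100

σ_p² = 0.41²·2.133² + 0.59²·4.24² + 2·0.47·0.41·0.59·2.133·4.24 = 9.0793 (%²).
σ_p = √9.0793 = 3.013%.
VaR = 2.326 × 3.013% = 7.008%; on $1,500,000 that is $105,120.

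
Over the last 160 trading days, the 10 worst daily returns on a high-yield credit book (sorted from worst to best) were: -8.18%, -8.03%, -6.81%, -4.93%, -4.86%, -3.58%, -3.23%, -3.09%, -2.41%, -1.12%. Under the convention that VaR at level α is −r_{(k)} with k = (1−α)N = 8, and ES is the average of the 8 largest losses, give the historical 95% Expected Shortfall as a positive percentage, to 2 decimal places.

The 8 worst returns sum to -42.71%.
ES = −(-42.71%) / 8 = 5.33875% ≈ 5.34%.

5.34%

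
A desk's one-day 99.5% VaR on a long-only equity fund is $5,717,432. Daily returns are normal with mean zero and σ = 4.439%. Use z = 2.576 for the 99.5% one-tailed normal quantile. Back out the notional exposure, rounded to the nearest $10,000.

VaR as a fraction of value: z·σ = 2.576 × 4.439% = 11.4349%.
Position = $5,717,432 / 0.114349 = $50,000,000.

$50,000,000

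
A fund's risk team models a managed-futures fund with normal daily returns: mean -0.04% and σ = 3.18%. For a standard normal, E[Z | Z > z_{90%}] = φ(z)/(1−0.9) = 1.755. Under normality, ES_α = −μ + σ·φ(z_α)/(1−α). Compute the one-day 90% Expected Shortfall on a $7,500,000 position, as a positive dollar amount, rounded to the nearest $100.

ES = −(-0.04%) + 3.18% × 1.755 = 5.621%.
On $7,500,000: 0.05621 × $7,500,000 = $421,575.

$421,600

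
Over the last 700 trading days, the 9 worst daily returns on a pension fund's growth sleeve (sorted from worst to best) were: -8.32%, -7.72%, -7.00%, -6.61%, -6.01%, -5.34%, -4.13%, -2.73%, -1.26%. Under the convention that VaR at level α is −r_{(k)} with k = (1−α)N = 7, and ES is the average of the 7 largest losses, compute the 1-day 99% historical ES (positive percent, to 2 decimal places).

The 7 worst returns sum to -45.13%.
ES = −(-45.13%) / 7 = 6.4471…% ≈ 6.45%.

6.45%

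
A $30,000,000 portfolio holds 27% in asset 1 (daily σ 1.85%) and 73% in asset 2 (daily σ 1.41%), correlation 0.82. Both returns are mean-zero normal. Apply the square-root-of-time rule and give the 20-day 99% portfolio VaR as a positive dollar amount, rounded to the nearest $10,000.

σ_p = √(0.27²·1.85² + 0.73²·1.41² + 2·0.82·0.27·0.73·1.85·1.41) = 1.467%.
σ_{20d} = 1.467% × √20 = 6.561%.
z(99%) = 2.326.
VaR = 2.326 × 6.561% = 15.261%; on $30,000,000 that is $4,578,300.

$4,580,000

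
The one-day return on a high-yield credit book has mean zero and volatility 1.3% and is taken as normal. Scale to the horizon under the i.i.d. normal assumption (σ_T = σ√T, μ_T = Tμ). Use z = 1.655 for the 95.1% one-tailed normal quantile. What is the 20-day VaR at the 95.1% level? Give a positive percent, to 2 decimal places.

9.62%

σ_{20d} = 1.3% × √20 = 5.814%.
VaR = 1.655 × 5.814% = 9.622%.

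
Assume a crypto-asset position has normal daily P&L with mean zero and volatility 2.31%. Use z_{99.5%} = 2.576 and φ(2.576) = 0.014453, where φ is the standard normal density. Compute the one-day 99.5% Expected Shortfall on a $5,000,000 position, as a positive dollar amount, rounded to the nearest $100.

$333,900

Tail multiplier: φ(z)/(1−α) = 0.014453 / 0.005 = 2.891.
ES = 2.31% × 2.891 = 6.678%.
On $5,000,000: 0.06678 × $5,000,000 = $333,900.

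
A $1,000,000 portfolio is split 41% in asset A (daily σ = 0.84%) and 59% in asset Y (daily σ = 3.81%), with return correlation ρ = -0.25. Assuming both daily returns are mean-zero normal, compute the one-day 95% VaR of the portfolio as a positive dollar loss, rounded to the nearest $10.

σ_p² = 0.41²·0.84² + 0.59²·3.81² + 2·-0.25·0.41·0.59·0.84·3.81 = 4.7846 (%²).
σ_p = √4.7846 = 2.187%.
At 95%, z = 1.645.
VaR = 1.645 × 2.187% = 3.598%; on $1,000,000 that is $35,980.

$35,980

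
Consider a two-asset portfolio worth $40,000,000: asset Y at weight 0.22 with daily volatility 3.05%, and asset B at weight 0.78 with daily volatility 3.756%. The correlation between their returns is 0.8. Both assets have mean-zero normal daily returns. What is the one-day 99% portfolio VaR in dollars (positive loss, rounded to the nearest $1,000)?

σ_p² = 0.22²·3.05² + 0.78²·3.756² + 2·0.8·0.22·0.78·3.05·3.756 = 12.1786 (%²).
σ_p = √12.1786 = 3.490%.
At 99%, z = 2.326.
VaR = 2.326 × 3.490% = 8.118%; on $40,000,000 that is $3,247,200.

$3,247,000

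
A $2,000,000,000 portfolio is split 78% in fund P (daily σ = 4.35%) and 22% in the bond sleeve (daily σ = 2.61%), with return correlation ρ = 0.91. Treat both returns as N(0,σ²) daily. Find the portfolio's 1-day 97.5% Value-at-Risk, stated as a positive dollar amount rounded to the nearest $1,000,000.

$154,000,000

σ_p² = 0.78²·4.35² + 0.22²·2.61² + 2·0.91·0.78·0.22·4.35·2.61 = 15.3880 (%²).
σ_p = √15.3880 = 3.923%.
At 97.5%, z = 1.960.
VaR = 1.960 × 3.923% = 7.689%; on $2,000,000,000 that is $153,780,000.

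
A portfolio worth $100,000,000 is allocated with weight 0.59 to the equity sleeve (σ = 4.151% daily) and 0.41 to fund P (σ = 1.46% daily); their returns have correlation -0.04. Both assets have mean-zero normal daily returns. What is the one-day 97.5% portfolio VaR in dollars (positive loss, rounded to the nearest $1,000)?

σ_p² = 0.59²·4.151² + 0.41²·1.46² + 2·-0.04·0.59·0.41·4.151·1.46 = 6.2391 (%²).
σ_p = √6.2391 = 2.498%.
At 97.5%, z = 1.960.
VaR = 1.960 × 2.498% = 4.896%; on $100,000,000 that is $4,896,000.

$4,896,000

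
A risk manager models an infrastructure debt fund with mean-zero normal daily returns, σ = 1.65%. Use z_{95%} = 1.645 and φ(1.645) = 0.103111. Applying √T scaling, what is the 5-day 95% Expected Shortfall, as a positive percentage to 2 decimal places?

σ_{5d} = 1.65% × √5 = 3.690%.
ES multiplier = φ(z)/(1−α) = 0.103111/0.05 = 2.062.
ES = 3.690% × 2.062 = 7.609%.

7.61%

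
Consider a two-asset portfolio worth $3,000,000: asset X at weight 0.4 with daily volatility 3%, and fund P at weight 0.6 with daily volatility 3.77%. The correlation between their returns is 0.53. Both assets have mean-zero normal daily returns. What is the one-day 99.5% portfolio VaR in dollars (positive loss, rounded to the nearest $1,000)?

σ_p² = 0.4²·3² + 0.6²·3.77² + 2·0.53·0.4·0.6·3·3.77 = 9.4339 (%²).
σ_p = √9.4339 = 3.071%.
At 99.5%, z = 2.576.
VaR = 2.576 × 3.071% = 7.911%; on $3,000,000 that is $237,330.

$237,000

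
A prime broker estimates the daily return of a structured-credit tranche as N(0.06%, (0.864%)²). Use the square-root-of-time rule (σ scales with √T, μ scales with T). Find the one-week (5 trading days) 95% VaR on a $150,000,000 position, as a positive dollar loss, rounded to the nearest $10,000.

At 95%, z = 1.645.
σ_{5d} = 0.864% × √5 = 1.932%; μ_{5d} = 5 × 0.06% = 0.300%.
VaR = −(0.300%) + 1.645 × 1.932% = 2.878%.
On $150,000,000: 0.02878 × $150,000,000 = $4,317,000.

$4,320,000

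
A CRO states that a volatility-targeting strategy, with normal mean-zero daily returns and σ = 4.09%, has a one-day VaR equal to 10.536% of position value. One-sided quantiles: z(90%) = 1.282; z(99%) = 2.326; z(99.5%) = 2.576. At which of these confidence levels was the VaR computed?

Implied z = VaR/σ = 10.536 / 4.09 = 2.576.
This matches z(99.5%) = 2.576.

99.5%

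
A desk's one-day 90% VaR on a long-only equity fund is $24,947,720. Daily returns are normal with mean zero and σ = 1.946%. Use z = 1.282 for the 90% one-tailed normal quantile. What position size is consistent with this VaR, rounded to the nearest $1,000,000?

$1,000,000,000

VaR as a fraction of value: z·σ = 1.282 × 1.946% = 2.49477%.
Position = $24,947,720 / 0.0249477 = $1,000,000,000.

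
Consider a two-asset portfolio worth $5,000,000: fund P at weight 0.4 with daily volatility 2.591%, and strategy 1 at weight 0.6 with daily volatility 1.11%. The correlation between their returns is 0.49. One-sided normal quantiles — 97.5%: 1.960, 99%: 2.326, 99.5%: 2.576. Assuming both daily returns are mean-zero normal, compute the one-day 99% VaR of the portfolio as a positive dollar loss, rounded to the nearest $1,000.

$172,000

σ_p² = 0.4²·2.591² + 0.6²·1.11² + 2·0.49·0.4·0.6·2.591·1.11 = 2.1941 (%²).
σ_p = √2.1941 = 1.481%.
VaR = 2.326 × 1.481% = 3.445%; on $5,000,000 that is $172,250.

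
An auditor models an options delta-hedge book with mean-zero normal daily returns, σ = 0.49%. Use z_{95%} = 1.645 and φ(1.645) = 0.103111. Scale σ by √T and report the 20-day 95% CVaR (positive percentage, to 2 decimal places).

σ_{20d} = 0.49% × √20 = 2.191%.
ES multiplier = φ(z)/(1−α) = 0.103111/0.05 = 2.062.
ES = 2.191% × 2.062 = 4.518%.

4.52%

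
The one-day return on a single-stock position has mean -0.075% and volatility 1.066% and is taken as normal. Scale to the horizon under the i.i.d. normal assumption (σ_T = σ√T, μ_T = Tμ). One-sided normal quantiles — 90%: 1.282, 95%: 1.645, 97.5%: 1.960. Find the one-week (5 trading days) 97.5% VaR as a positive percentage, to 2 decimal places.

5.05%

σ_{5d} = 1.066% × √5 = 2.384%; μ_{5d} = 5 × -0.075% = -0.375%.
VaR = −(-0.375%) + 1.960 × 2.384% = 5.048%.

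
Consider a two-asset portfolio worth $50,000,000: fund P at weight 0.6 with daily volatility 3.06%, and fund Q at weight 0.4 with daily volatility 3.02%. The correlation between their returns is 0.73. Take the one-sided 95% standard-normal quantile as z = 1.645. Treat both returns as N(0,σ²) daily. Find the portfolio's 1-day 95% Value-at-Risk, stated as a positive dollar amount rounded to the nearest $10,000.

$2,340,000

σ_p² = 0.6²·3.06² + 0.4²·3.02² + 2·0.73·0.6·0.4·3.06·3.02 = 8.0683 (%²).
σ_p = √8.0683 = 2.840%.
VaR = 1.645 × 2.840% = 4.672%; on $50,000,000 that is $2,336,000.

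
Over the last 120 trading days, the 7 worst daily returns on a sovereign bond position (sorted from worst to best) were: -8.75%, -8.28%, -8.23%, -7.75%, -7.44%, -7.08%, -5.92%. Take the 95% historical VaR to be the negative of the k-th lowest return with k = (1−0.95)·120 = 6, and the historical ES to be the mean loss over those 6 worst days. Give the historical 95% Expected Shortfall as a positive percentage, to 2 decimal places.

The 6 worst returns sum to -47.53%.
ES = −(-47.53%) / 6 = 7.9216…% ≈ 7.92%.

7.92%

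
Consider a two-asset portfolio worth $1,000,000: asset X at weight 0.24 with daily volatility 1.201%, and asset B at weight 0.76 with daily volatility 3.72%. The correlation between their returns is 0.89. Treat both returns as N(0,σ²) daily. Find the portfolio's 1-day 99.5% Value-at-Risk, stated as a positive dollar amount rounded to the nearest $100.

$79,500

σ_p² = 0.24²·1.201² + 0.76²·3.72² + 2·0.89·0.24·0.76·1.201·3.72 = 9.5267 (%²).
σ_p = √9.5267 = 3.087%.
At 99.5%, z = 2.576.
VaR = 2.576 × 3.087% = 7.952%; on $1,000,000 that is $79,520.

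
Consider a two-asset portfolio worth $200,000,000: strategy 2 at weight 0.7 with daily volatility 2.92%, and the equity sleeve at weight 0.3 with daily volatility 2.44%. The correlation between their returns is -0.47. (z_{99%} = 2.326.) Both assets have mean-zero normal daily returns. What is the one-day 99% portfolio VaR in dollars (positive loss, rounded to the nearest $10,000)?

$8,460,000

σ_p² = 0.7²·2.92² + 0.3²·2.44² + 2·-0.47·0.7·0.3·2.92·2.44 = 3.3073 (%²).
σ_p = √3.3073 = 1.819%.
VaR = 2.326 × 1.819% = 4.231%; on $200,000,000 that is $8,462,000.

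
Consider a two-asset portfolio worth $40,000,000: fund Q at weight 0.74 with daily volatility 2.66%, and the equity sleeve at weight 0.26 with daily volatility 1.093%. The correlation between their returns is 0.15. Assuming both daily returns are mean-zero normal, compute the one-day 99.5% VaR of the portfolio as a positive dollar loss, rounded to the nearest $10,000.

$2,090,000

σ_p² = 0.74²·2.66² + 0.26²·1.093² + 2·0.15·0.74·0.26·2.66·1.093 = 4.1232 (%²).
σ_p = √4.1232 = 2.031%.
At 99.5%, z = 2.576.
VaR = 2.576 × 2.031% = 5.232%; on $40,000,000 that is $2,092,800.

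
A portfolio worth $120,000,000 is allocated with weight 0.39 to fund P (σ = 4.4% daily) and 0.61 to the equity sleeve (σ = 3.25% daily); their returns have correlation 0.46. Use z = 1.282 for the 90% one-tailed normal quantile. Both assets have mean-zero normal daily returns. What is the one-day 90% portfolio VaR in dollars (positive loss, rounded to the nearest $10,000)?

σ_p² = 0.39²·4.4² + 0.61²·3.25² + 2·0.46·0.39·0.61·4.4·3.25 = 10.0048 (%²).
σ_p = √10.0048 = 3.163%.
VaR = 1.282 × 3.163% = 4.055%; on $120,000,000 that is $4,866,000.

$4,870,000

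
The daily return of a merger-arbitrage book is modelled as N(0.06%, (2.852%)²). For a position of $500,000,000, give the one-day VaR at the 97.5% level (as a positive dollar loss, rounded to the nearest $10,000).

At 97.5% one-sided, z = 1.960.
VaR = −μ + z·σ = −(0.06%) + 1.960 × 2.852% = 5.530%.
On $500,000,000: 0.05530 × $500,000,000 = $27,650,000.

$27,650,000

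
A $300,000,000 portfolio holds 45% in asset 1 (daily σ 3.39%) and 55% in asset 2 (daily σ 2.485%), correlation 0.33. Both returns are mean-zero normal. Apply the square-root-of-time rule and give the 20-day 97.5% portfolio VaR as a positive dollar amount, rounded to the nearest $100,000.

$62,100,000

σ_p = √(0.45²·3.39² + 0.55²·2.485² + 2·0.33·0.45·0.55·3.39·2.485) = 2.360%.
σ_{20d} = 2.360% × √20 = 10.554%.
z(97.5%) = 1.960.
VaR = 1.960 × 10.554% = 20.686%; on $300,000,000 that is $62,058,000.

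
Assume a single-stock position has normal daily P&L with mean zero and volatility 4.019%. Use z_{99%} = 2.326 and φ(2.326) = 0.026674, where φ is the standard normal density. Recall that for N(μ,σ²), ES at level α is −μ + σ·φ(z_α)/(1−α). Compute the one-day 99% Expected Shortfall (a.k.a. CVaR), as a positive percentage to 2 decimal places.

Tail multiplier: φ(z)/(1−α) = 0.026674 / 0.01 = 2.667.
ES = 4.019% × 2.667 = 10.719%.

10.72%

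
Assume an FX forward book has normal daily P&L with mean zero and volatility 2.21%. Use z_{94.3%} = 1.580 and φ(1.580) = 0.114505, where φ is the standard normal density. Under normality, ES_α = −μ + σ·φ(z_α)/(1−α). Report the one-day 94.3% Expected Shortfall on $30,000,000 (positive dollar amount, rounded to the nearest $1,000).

$1,332,000

Tail multiplier: φ(z)/(1−α) = 0.114505 / 0.057 = 2.009.
ES = 2.21% × 2.009 = 4.440%.
On $30,000,000: 0.04440 × $30,000,000 = $1,332,000.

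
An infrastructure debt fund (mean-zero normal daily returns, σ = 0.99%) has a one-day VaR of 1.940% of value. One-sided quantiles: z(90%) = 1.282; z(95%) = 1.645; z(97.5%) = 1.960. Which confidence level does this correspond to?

Implied z = VaR/σ = 1.940 / 0.99 = 1.960.
This matches z(97.5%) = 1.960.

97.5%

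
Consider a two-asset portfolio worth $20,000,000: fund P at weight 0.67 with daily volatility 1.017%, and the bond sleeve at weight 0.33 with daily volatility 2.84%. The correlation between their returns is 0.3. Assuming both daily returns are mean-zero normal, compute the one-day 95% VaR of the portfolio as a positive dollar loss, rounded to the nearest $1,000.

σ_p² = 0.67²·1.017² + 0.33²·2.84² + 2·0.3·0.67·0.33·1.017·2.84 = 1.7258 (%²).
σ_p = √1.7258 = 1.314%.
At 95%, z = 1.645.
VaR = 1.645 × 1.314% = 2.162%; on $20,000,000 that is $432,400.

$432,000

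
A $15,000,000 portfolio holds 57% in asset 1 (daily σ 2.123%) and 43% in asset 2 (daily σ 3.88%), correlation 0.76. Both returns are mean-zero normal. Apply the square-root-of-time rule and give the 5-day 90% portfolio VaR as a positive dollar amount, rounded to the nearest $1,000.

$1,163,000

σ_p = √(0.57²·2.123² + 0.43²·3.88² + 2·0.76·0.57·0.43·2.123·3.88) = 2.705%.
σ_{5d} = 2.705% × √5 = 6.049%.
z(90%) = 1.282.
VaR = 1.282 × 6.049% = 7.755%; on $15,000,000 that is $1,163,250.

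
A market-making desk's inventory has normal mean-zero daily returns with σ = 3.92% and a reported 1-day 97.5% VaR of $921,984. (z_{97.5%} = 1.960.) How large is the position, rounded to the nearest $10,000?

VaR as a fraction of value: z·σ = 1.960 × 3.92% = 7.6832%.
Position = $921,984 / 0.076832 = $12,000,000.

$12,000,000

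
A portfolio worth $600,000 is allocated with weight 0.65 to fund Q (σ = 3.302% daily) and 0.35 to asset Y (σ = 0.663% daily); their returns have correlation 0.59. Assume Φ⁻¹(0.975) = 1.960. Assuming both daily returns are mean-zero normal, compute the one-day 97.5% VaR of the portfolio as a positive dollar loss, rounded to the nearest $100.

$26,900

σ_p² = 0.65²·3.302² + 0.35²·0.663² + 2·0.59·0.65·0.35·3.302·0.663 = 5.2481 (%²).
σ_p = √5.2481 = 2.291%.
VaR = 1.960 × 2.291% = 4.490%; on $600,000 that is $26,940.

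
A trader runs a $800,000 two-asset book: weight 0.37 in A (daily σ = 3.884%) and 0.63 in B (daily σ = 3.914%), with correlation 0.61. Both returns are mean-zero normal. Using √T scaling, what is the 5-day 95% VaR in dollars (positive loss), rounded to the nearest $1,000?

σ_p = √(0.37²·3.884² + 0.63²·3.914² + 2·0.61·0.37·0.63·3.884·3.914) = 3.531%.
σ_{5d} = 3.531% × √5 = 7.896%.
z(95%) = 1.645.
VaR = 1.645 × 7.896% = 12.989%; on $800,000 that is $103,912.

$104,000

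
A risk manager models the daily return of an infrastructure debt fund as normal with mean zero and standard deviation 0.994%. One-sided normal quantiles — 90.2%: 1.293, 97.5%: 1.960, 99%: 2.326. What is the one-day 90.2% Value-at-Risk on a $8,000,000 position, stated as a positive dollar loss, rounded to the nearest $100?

$102,800

VaR = z·σ = 1.293 × 0.994% = 1.285%.
On $8,000,000: 0.01285 × $8,000,000 = $102,800.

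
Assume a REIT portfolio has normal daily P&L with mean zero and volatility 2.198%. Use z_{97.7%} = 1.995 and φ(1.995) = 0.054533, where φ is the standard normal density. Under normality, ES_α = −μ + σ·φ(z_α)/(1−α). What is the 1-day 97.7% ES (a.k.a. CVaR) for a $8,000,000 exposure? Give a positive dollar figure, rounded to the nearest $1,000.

Tail multiplier: φ(z)/(1−α) = 0.054533 / 0.023 = 2.371.
ES = 2.198% × 2.371 = 5.211%.
On $8,000,000: 0.05211 × $8,000,000 = $416,880.

$417,000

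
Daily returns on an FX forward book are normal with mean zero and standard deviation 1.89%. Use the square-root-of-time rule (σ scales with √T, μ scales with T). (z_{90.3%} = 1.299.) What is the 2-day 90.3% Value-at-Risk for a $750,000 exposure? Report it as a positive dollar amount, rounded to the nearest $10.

σ_{2d} = 1.89% × √2 = 2.673%.
VaR = 1.299 × 2.673% = 3.472%.
On $750,000: 0.03472 × $750,000 = $26,040.

$26,040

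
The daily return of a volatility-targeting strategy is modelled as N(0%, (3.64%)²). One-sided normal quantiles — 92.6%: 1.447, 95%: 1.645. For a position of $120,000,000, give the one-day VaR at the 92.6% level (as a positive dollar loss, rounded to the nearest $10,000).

$6,320,000

VaR = z·σ = 1.447 × 3.64% = 5.267%.
On $120,000,000: 0.05267 × $120,000,000 = $6,320,400.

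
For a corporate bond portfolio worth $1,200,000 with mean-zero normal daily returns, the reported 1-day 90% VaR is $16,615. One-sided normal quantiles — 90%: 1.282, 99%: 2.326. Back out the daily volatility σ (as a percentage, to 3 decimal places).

VaR as a fraction: $16,615 / $1,200,000 = 1.385%.
σ = VaR / z = 1.385% / 1.282 = 1.080%.

1.080%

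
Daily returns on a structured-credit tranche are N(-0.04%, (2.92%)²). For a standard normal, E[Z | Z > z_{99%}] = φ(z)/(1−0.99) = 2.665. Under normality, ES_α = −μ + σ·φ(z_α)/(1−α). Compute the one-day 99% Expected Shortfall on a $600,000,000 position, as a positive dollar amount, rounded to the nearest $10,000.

ES = −(-0.04%) + 2.92% × 2.665 = 7.822%.
On $600,000,000: 0.07822 × $600,000,000 = $46,932,000.

$46,930,000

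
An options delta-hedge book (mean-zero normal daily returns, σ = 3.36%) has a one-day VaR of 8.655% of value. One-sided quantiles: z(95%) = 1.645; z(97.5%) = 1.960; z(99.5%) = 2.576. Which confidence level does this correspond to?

99.5%

Implied z = VaR/σ = 8.655 / 3.36 = 2.576.
This matches z(99.5%) = 2.576.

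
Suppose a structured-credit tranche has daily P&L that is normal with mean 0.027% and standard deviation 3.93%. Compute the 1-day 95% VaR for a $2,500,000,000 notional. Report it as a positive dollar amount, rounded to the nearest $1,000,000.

$161,000,000

At 95% one-sided, z = 1.645.
VaR = −μ + z·σ = −(0.027%) + 1.645 × 3.93% = 6.438%.
On $2,500,000,000: 0.06438 × $2,500,000,000 = $160,950,000.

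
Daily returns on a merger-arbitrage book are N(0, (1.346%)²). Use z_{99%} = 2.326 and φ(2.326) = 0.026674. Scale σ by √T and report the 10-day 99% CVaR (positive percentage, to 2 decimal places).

11.35%

σ_{10d} = 1.346% × √10 = 4.256%.
ES multiplier = φ(z)/(1−α) = 0.026674/0.01 = 2.667.
ES = 4.256% × 2.667 = 11.351%.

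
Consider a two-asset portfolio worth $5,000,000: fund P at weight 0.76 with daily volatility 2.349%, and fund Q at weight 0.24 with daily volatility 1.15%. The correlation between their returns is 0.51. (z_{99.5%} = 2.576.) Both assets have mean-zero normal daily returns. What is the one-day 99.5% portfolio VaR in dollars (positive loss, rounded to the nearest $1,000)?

$250,000

σ_p² = 0.76²·2.349² + 0.24²·1.15² + 2·0.51·0.76·0.24·2.349·1.15 = 3.7658 (%²).
σ_p = √3.7658 = 1.941%.
VaR = 2.576 × 1.941% = 5.000%; on $5,000,000 that is $250,000.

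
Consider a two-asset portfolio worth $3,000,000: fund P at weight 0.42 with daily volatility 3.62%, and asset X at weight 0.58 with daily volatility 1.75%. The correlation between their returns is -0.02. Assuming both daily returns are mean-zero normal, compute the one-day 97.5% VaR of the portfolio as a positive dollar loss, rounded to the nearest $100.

$106,500

σ_p² = 0.42²·3.62² + 0.58²·1.75² + 2·-0.02·0.42·0.58·3.62·1.75 = 3.2801 (%²).
σ_p = √3.2801 = 1.811%.
At 97.5%, z = 1.960.
VaR = 1.960 × 1.811% = 3.550%; on $3,000,000 that is $106,500.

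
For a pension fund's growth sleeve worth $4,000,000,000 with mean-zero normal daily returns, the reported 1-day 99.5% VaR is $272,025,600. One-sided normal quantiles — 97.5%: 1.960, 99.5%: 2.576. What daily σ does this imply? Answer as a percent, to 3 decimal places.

VaR as a fraction: $272,025,600 / $4,000,000,000 = 6.801%.
σ = VaR / z = 6.801% / 2.576 = 2.640%.

2.640%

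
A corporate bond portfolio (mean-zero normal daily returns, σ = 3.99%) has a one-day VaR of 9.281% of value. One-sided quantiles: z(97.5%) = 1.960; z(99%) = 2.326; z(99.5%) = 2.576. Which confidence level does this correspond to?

Implied z = VaR/σ = 9.281 / 3.99 = 2.326.
This matches z(99%) = 2.326.

99%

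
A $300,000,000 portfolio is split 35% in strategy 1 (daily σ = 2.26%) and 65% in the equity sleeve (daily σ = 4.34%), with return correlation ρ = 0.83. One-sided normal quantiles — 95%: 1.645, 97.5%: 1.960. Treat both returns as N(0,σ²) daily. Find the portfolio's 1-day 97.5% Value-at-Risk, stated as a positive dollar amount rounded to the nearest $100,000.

$20,600,000

σ_p² = 0.35²·2.26² + 0.65²·4.34² + 2·0.83·0.35·0.65·2.26·4.34 = 12.2879 (%²).
σ_p = √12.2879 = 3.505%.
VaR = 1.960 × 3.505% = 6.870%; on $300,000,000 that is $20,610,000.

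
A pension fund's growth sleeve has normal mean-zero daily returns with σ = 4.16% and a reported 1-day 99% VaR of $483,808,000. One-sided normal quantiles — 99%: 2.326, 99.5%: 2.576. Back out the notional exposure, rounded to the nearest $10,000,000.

$5,000,000,000

VaR as a fraction of value: z·σ = 2.326 × 4.16% = 9.67616%.
Position = $483,808,000 / 0.0967616 = $5,000,000,000.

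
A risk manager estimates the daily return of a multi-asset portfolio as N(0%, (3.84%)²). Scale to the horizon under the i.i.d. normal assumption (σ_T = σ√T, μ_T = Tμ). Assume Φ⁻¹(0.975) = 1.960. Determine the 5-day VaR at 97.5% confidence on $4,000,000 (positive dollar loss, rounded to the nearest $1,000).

σ_{5d} = 3.84% × √5 = 8.587%.
VaR = 1.960 × 8.587% = 16.831%.
On $4,000,000: 0.16831 × $4,000,000 = $673,240.

$673,000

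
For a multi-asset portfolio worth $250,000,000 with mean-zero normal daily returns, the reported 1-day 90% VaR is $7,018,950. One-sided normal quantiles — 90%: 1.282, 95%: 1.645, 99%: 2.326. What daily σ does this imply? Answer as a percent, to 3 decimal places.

2.190%

VaR as a fraction: $7,018,950 / $250,000,000 = 2.808%.
σ = VaR / z = 2.808% / 1.282 = 2.190%.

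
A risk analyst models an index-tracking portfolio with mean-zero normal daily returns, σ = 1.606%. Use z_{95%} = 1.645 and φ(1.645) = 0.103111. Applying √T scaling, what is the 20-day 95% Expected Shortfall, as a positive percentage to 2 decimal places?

14.81%

σ_{20d} = 1.606% × √20 = 7.182%.
ES multiplier = φ(z)/(1−α) = 0.103111/0.05 = 2.062.
ES = 7.182% × 2.062 = 14.809%.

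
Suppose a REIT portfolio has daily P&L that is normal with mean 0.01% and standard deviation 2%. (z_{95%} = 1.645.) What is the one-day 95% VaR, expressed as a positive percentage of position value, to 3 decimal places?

VaR = −μ + z·σ = −(0.01%) + 1.645 × 2% = 3.280%.

3.280%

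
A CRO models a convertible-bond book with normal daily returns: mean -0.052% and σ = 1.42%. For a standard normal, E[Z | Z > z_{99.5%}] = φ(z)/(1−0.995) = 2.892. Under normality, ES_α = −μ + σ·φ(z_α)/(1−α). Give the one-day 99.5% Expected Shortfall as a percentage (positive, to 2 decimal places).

ES = −(-0.052%) + 1.42% × 2.892 = 4.159%.

4.16%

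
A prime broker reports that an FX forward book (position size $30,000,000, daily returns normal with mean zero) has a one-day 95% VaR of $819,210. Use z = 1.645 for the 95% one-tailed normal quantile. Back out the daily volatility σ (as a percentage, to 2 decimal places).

VaR as a fraction: $819,210 / $30,000,000 = 2.731%.
σ = VaR / z = 2.731% / 1.645 = 1.660%.

1.66%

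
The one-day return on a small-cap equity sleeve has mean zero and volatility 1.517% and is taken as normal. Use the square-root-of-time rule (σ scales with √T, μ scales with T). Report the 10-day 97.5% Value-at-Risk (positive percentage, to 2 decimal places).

At 97.5%, z = 1.960.
σ_{10d} = 1.517% × √10 = 4.797%.
VaR = 1.960 × 4.797% = 9.402%.

9.40%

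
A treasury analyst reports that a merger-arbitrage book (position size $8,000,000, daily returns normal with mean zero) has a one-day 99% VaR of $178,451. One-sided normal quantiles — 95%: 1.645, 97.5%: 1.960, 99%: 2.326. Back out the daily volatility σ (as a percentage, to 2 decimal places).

VaR as a fraction: $178,451 / $8,000,000 = 2.231%.
σ = VaR / z = 2.231% / 2.326 = 0.959%.

0.96%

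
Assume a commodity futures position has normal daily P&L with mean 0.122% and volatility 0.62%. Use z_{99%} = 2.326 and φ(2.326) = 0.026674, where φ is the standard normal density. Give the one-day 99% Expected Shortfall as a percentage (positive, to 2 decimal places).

Tail multiplier: φ(z)/(1−α) = 0.026674 / 0.01 = 2.667.
ES = −(0.122%) + 0.62% × 2.667 = 1.532%.

1.53%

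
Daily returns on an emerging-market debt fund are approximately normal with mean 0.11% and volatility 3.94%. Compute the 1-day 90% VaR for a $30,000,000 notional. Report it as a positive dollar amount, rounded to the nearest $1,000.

$1,482,000

At 90% one-sided, z = 1.282.
VaR = −μ + z·σ = −(0.11%) + 1.282 × 3.94% = 4.941%.
On $30,000,000: 0.04941 × $30,000,000 = $1,482,300.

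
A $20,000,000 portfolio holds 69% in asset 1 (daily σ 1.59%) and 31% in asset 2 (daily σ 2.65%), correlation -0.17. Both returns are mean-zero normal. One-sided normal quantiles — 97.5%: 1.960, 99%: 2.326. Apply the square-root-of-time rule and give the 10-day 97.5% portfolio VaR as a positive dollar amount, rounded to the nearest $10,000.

$1,550,000

σ_p = √(0.69²·1.59² + 0.31²·2.65² + 2·-0.17·0.69·0.31·1.59·2.65) = 1.254%.
σ_{10d} = 1.254% × √10 = 3.965%.
VaR = 1.960 × 3.965% = 7.771%; on $20,000,000 that is $1,554,200.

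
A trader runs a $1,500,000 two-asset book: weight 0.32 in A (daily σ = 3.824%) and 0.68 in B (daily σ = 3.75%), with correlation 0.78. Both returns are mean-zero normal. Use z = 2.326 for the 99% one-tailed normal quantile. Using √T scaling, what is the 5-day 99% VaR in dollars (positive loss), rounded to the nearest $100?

σ_p = √(0.32²·3.824² + 0.68²·3.75² + 2·0.78·0.32·0.68·3.824·3.75) = 3.587%.
σ_{5d} = 3.587% × √5 = 8.021%.
VaR = 2.326 × 8.021% = 18.657%; on $1,500,000 that is $279,855.

$279,900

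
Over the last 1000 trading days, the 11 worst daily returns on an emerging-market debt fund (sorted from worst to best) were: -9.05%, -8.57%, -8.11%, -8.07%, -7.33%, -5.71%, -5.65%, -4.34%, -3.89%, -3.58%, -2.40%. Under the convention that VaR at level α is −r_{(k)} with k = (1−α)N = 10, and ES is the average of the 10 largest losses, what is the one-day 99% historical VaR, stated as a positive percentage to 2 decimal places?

k = 10; the 10th lowest return is -3.58%, so VaR = 3.58%.

3.58%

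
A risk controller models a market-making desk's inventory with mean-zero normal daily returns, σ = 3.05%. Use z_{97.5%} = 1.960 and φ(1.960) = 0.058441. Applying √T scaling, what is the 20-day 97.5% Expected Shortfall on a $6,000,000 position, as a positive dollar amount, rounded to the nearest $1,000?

σ_{20d} = 3.05% × √20 = 13.640%.
ES multiplier = φ(z)/(1−α) = 0.058441/0.025 = 2.338.
ES = 13.640% × 2.338 = 31.890%; on $6,000,000: $1,913,400.

$1,913,000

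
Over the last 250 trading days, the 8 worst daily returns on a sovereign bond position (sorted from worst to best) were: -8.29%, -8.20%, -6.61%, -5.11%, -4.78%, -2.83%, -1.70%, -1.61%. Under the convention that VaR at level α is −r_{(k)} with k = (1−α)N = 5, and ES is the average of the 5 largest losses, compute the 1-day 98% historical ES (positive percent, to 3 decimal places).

6.598%

The 5 worst returns sum to -32.99%.
ES = −(-32.99%) / 5 = 6.598%.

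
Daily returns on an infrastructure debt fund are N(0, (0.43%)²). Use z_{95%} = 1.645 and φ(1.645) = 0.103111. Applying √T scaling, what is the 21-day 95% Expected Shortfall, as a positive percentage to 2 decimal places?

4.06%

σ_{21d} = 0.43% × √21 = 1.971%.
ES multiplier = φ(z)/(1−α) = 0.103111/0.05 = 2.062.
ES = 1.971% × 2.062 = 4.064%.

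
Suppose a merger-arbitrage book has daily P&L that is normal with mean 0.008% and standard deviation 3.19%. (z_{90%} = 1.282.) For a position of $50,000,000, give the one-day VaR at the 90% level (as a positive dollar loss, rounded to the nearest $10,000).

$2,040,000

VaR = −μ + z·σ = −(0.008%) + 1.282 × 3.19% = 4.082%.
On $50,000,000: 0.04082 × $50,000,000 = $2,041,000.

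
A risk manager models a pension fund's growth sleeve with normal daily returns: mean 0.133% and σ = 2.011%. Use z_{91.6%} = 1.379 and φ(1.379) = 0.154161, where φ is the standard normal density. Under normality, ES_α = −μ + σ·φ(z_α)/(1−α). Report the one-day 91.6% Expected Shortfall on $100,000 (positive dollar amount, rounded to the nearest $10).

Tail multiplier: φ(z)/(1−α) = 0.154161 / 0.084 = 1.835.
ES = −(0.133%) + 2.011% × 1.835 = 3.557%.
On $100,000: 0.03557 × $100,000 = $3,557.

$3,560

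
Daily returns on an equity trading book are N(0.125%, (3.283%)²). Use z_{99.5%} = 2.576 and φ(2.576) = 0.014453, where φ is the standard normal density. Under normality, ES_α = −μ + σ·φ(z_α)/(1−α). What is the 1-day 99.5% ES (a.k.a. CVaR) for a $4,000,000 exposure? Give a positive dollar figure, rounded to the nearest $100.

$374,600

Tail multiplier: φ(z)/(1−α) = 0.014453 / 0.005 = 2.891.
ES = −(0.125%) + 3.283% × 2.891 = 9.366%.
On $4,000,000: 0.09366 × $4,000,000 = $374,640.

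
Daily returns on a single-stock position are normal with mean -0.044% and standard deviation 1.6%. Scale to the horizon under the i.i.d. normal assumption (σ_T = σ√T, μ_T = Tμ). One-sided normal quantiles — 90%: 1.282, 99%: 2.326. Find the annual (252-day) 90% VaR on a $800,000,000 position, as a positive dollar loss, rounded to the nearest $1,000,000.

σ_{252d} = 1.6% × √252 = 25.399%; μ_{252d} = 252 × -0.044% = -11.088%.
VaR = −(-11.088%) + 1.282 × 25.399% = 43.650%.
On $800,000,000: 0.43650 × $800,000,000 = $349,200,000.

$349,000,000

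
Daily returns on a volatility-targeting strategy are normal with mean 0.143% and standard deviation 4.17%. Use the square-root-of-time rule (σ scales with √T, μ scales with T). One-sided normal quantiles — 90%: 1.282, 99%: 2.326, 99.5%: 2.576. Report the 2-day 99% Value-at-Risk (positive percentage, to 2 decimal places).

13.43%

σ_{2d} = 4.17% × √2 = 5.897%; μ_{2d} = 2 × 0.143% = 0.286%.
VaR = −(0.286%) + 2.326 × 5.897% = 13.430%.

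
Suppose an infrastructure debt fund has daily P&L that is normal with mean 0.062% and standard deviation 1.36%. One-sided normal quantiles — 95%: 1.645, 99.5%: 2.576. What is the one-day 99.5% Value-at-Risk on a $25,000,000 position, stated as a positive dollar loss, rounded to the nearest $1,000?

VaR = −μ + z·σ = −(0.062%) + 2.576 × 1.36% = 3.441%.
On $25,000,000: 0.03441 × $25,000,000 = $860,250.

$860,000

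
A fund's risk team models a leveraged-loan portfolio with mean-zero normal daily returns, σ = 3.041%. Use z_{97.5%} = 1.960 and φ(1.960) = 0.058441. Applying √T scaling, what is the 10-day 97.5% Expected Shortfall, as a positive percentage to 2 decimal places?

σ_{10d} = 3.041% × √10 = 9.616%.
ES multiplier = φ(z)/(1−α) = 0.058441/0.025 = 2.338.
ES = 9.616% × 2.338 = 22.482%.

22.48%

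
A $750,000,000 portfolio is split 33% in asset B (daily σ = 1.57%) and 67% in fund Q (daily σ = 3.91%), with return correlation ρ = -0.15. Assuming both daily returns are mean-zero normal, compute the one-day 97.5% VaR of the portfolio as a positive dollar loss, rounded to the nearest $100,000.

σ_p² = 0.33²·1.57² + 0.67²·3.91² + 2·-0.15·0.33·0.67·1.57·3.91 = 6.7241 (%²).
σ_p = √6.7241 = 2.593%.
At 97.5%, z = 1.960.
VaR = 1.960 × 2.593% = 5.082%; on $750,000,000 that is $38,115,000.

$38,100,000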